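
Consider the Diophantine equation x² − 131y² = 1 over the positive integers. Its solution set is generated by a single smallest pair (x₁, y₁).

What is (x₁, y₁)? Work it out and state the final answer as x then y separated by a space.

10610 927

d=131: √d = [11; 2,4,11,4,2,22] (ℓ=6, even), read p_5/q_5
step 0: (11, 1)  from 11·(1,0) + (0,1)
…
step 4: (4727, 413)  from 4·(1156,101) + (103,9)
step 5: (10610, 927)  from 2·(4727,413) + (1156,101)
→ (10610, 927).  Check: 10610²=112572100, 131·927²=112572099, difference 1.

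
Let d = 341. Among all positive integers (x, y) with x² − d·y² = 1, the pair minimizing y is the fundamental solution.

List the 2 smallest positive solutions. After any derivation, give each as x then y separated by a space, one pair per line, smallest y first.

10626551 575460
225847172311201 12230310076920

[18; 2,6,1,8,2,…,6,2,36] for √341; ℓ=14 ⇒ convergent index 13
k=0  a_k=18  p_k/q_k = 18/1
k=1  a_k=2  p_k/q_k = 37/2
k=2  a_k=6  p_k/q_k = 240/13
k=3  a_k=1  p_k/q_k = 277/15
…
k=5  a_k=2  p_k/q_k = 5189/281
…
k=8  a_k=1  p_k/q_k = 28124/1523
k=9  a_k=2  p_k/q_k = 76727/4155
k=10  a_k=8  p_k/q_k = 641940/34763
k=11  a_k=1  p_k/q_k = 718667/38918
k=12  a_k=6  p_k/q_k = 4953942/268271
k=13  a_k=2  p_k/q_k = 10626551/575460
(x₁, y₁) = (10626551, 575460);  10626551² − 341·575460² = 1 ✓
n=2: (10626551,575460)∘(10626551,575460) = (10626551·10626551+341·575460·575460, 10626551·575460+575460·10626551) = (225847172311201,12230310076920)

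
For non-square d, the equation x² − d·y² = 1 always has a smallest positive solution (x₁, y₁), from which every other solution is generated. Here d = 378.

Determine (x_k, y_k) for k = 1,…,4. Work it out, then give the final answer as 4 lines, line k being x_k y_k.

√378 = [19; 2,3,1,4,1,3,2,38, …], period ℓ=8 (even) → k=7
a_0=19:  p_0=19·1+0=19,  q_0=19·0+1=1
a_1=2:  p_1=2·19+1=39,  q_1=2·1+0=2
a_2=3:  p_2=3·39+19=136,  q_2=3·2+1=7
…
a_6=3:  p_6=3·1011+836=3869,  q_6=3·52+43=199
a_7=2:  p_7=2·3869+1011=8749,  q_7=2·199+52=450
fundamental: x₁=8749, y₁=450  (since 76545001 − 378·202500 = 1)
(x_2, y_2) = (8749·8749 + 378·450·450, 8749·450 + 450·8749) = (153090001, 7874100)
(x_3, y_3) = (8749·153090001 + 378·450·7874100, 8749·7874100 + 450·153090001) = (2678768828749, 137781001350)
(x_4, y_4) = (8749·2678768828749 + 378·450·137781001350, 8749·137781001350 + 450·2678768828749) = (46873096812360001, 2410891953748200)

8749 450
153090001 7874100
2678768828749 137781001350
46873096812360001 2410891953748200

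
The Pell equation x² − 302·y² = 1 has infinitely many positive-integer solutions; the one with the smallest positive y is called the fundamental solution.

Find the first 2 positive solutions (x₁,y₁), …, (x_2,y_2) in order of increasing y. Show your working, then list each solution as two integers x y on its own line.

4276623 246092
36579008568257 2104885414632

d=302: √d = [17; 2,1,1,1,4,…,1,2,34] (ℓ=16, even), read p_15/q_15
k=0  a_k=17  p_k/q_k = 17/1
k=1  a_k=2  p_k/q_k = 35/2
k=2  a_k=1  p_k/q_k = 52/3
…
k=4  a_k=1  p_k/q_k = 139/8
…
k=8  a_k=16  p_k/q_k = 34513/1986
…
k=11  a_k=4  p_k/q_k = 467281/26889
k=12  a_k=1  p_k/q_k = 574956/33085
…
k=14  a_k=1  p_k/q_k = 1617193/93059
k=15  a_k=2  p_k/q_k = 4276623/246092
(x₁, y₁) = (4276623, 246092);  4276623² − 302·246092² = 1 ✓
k=2:  x_2 = 4276623·4276623+302·246092·246092 = 36579008568257,  y_2 = 4276623·246092+246092·4276623 = 2104885414632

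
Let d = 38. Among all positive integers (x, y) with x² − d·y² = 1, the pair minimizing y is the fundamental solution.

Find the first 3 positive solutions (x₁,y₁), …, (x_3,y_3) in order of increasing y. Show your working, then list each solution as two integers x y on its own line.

d=38: √d = [6; 6,12] (ℓ=2, even), read p_1/q_1
step 0: (6, 1)  from 6·(1,0) + (0,1)
step 1: (37, 6)  from 6·(6,1) + (1,0)
(x₁, y₁) = (37, 6);  37² − 38·6² = 1 ✓
(37+6√38)^2 = 2737 + 444√38
(37+6√38)^3 = 202501 + 32850√38

37 6
2737 444
202501 32850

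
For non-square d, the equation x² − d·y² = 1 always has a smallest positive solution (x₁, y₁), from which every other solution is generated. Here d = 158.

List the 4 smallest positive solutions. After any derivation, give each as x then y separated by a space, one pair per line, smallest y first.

√158 → a₀=12, period (1,1,3,12,3,1,1,24); ℓ=8 even so k=7
a_0=12:  p_0=12·1+0=12,  q_0=12·0+1=1
…
a_4=12:  p_4=12·88+25=1081,  q_4=12·7+2=86
…
a_6=1:  p_6=1·3331+1081=4412,  q_6=1·265+86=351
a_7=1:  p_7=1·4412+3331=7743,  q_7=1·351+265=616
→ (7743, 616).  Check: 7743²=59954049, 158·616²=59954048, difference 1.
k=2:  x_2 = 7743·7743+158·616·616 = 119908097,  y_2 = 7743·616+616·7743 = 9539376
k=3:  x_3 = 7743·119908097+158·616·9539376 = 1856896782399,  y_3 = 7743·9539376+616·119908097 = 147726776120
k=4:  x_4 = 7743·1856896782399+158·616·147726776120 = 28755903452322817,  y_4 = 7743·147726776120+616·1856896782399 = 2287696845454944

7743 616
119908097 9539376
1856896782399 147726776120
28755903452322817 2287696845454944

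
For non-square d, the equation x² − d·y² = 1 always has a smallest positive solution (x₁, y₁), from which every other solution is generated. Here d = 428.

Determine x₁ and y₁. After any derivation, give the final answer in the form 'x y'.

1850887 89466

√428 = [20; 1,2,4,1,5,10,5,1,4,2,1,40, …], period ℓ=12 (even) → k=11
i=0: a=20 ⇒ p=20, q=1
i=1: a=1 ⇒ p=21, q=1
…
i=10: a=2 ⇒ p=1273708, q=61567
i=11: a=1 ⇒ p=1850887, q=89466
(x₁, y₁) = (1850887, 89466);  1850887² − 428·89466² = 1 ✓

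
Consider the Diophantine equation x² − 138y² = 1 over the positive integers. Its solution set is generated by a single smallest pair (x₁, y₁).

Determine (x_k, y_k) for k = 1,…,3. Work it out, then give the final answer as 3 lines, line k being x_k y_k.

[11; 1,2,1,22] for √138; ℓ=4 ⇒ convergent index 3
i=0: a=11 ⇒ p=11, q=1
i=1: a=1 ⇒ p=12, q=1
i=2: a=2 ⇒ p=35, q=3
i=3: a=1 ⇒ p=47, q=4
(x₁, y₁) = (47, 4);  47² − 138·4² = 1 ✓
(47+4√138)^2 = 4417 + 376√138
(47+4√138)^3 = 415151 + 35340√138

47 4
4417 376
415151 35340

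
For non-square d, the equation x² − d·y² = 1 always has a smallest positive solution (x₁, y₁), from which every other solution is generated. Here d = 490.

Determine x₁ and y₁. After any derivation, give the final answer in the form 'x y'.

d=490: √d = [22; 7,2,1,4,4,4,1,2,7,44] (ℓ=10, even), read p_9/q_9
i=0: a=22 ⇒ p=22, q=1
i=1: a=7 ⇒ p=155, q=7
i=2: a=2 ⇒ p=332, q=15
i=3: a=1 ⇒ p=487, q=22
i=4: a=4 ⇒ p=2280, q=103
i=5: a=4 ⇒ p=9607, q=434
i=6: a=4 ⇒ p=40708, q=1839
i=7: a=1 ⇒ p=50315, q=2273
i=8: a=2 ⇒ p=141338, q=6385
i=9: a=7 ⇒ p=1039681, q=46968
(x₁, y₁) = (1039681, 46968);  1039681² − 490·46968² = 1 ✓

1039681 46968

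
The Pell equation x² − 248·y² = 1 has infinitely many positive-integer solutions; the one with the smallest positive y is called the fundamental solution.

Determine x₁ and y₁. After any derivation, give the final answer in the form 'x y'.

[15; 1,2,1,30] for √248; ℓ=4 ⇒ convergent index 3
i=0: a=15 ⇒ p=15, q=1
…
i=2: a=2 ⇒ p=47, q=3
i=3: a=1 ⇒ p=63, q=4
fundamental: x₁=63, y₁=4  (since 3969 − 248·16 = 1)

63 4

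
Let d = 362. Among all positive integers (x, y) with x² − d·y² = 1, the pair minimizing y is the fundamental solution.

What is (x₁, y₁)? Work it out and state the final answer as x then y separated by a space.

723 38

[19; 38] for √362; ℓ=1 ⇒ convergent index 1
k=0  a_k=19  p_k/q_k = 19/1
k=1  a_k=38  p_k/q_k = 723/38
fundamental: x₁=723, y₁=38  (since 522729 − 362·1444 = 1)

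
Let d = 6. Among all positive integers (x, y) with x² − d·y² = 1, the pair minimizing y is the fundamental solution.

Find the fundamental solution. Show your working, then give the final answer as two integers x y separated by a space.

[2; 2,4] for √6; ℓ=2 ⇒ convergent index 1
k=0  a_k=2  p_k/q_k = 2/1
k=1  a_k=2  p_k/q_k = 5/2
fundamental: x₁=5, y₁=2  (since 25 − 6·4 = 1)

5 2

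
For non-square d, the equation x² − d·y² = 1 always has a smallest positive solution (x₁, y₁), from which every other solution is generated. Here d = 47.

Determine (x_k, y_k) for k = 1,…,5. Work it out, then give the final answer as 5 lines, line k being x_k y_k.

√47 → a₀=6, period (1,5,1,12); ℓ=4 even so k=3
step 0: (6, 1)  from 6·(1,0) + (0,1)
step 1: (7, 1)  from 1·(6,1) + (1,0)
step 2: (41, 6)  from 5·(7,1) + (6,1)
step 3: (48, 7)  from 1·(41,6) + (7,1)
fundamental: x₁=48, y₁=7  (since 2304 − 47·49 = 1)
k=2:  x_2 = 48·48+47·7·7 = 4607,  y_2 = 48·7+7·48 = 672
k=3:  x_3 = 48·4607+47·7·672 = 442224,  y_3 = 48·672+7·4607 = 64505
k=4:  x_4 = 48·442224+47·7·64505 = 42448897,  y_4 = 48·64505+7·442224 = 6191808
k=5:  x_5 = 48·42448897+47·7·6191808 = 4074651888,  y_5 = 48·6191808+7·42448897 = 594349063

48 7
4607 672
442224 64505
42448897 6191808
4074651888 594349063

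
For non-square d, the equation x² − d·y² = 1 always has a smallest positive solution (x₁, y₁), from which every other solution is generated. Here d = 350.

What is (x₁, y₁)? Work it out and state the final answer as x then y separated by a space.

449 24

√350 → a₀=18, period (1,2,2,2,1,36); ℓ=6 even so k=5
k=0  a_k=18  p_k/q_k = 18/1
k=1  a_k=1  p_k/q_k = 19/1
…
k=3  a_k=2  p_k/q_k = 131/7
k=4  a_k=2  p_k/q_k = 318/17
k=5  a_k=1  p_k/q_k = 449/24
fundamental: x₁=449, y₁=24  (since 201601 − 350·576 = 1)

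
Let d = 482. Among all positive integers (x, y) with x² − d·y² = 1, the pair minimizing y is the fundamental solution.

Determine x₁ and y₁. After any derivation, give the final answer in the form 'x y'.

[21; 1,20,1,42] for √482; ℓ=4 ⇒ convergent index 3
step 0: (21, 1)  from 21·(1,0) + (0,1)
…
step 2: (461, 21)  from 20·(22,1) + (21,1)
step 3: (483, 22)  from 1·(461,21) + (22,1)
→ (483, 22).  Check: 483²=233289, 482·22²=233288, difference 1.

483 22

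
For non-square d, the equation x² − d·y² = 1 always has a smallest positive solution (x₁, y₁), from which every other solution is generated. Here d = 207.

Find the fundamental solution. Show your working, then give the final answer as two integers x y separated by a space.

√207 = [14; 2,1,1,2,1,1,2,28, …], period ℓ=8 (even) → k=7
i=0: a=14 ⇒ p=14, q=1
…
i=3: a=1 ⇒ p=72, q=5
…
i=6: a=1 ⇒ p=446, q=31
i=7: a=2 ⇒ p=1151, q=80
→ (1151, 80).  Check: 1151²=1324801, 207·80²=1324800, difference 1.

1151 80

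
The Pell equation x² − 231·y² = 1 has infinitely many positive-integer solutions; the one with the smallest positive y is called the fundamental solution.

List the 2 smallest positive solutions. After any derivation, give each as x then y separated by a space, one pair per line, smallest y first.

76 5
11551 760

d=231: √d = [15; 5,30] (ℓ=2, even), read p_1/q_1
a_0=15:  p_0=15·1+0=15,  q_0=15·0+1=1
a_1=5:  p_1=5·15+1=76,  q_1=5·1+0=5
fundamental: x₁=76, y₁=5  (since 5776 − 231·25 = 1)
k=2:  x_2 = 76·76+231·5·5 = 11551,  y_2 = 76·5+5·76 = 760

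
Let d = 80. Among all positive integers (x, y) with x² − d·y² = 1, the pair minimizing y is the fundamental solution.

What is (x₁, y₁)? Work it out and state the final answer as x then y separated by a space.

9 1

d=80: √d = [8; 1,16] (ℓ=2, even), read p_1/q_1
a_0=8:  p_0=8·1+0=8,  q_0=8·0+1=1
a_1=1:  p_1=1·8+1=9,  q_1=1·1+0=1
→ (9, 1).  Check: 9²=81, 80·1²=80, difference 1.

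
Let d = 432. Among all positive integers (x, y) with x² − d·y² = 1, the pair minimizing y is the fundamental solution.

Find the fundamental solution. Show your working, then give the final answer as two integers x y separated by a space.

1351 65

[20; 1,3,1,1,1,3,1,40] for √432; ℓ=8 ⇒ convergent index 7
a_0=20:  p_0=20·1+0=20,  q_0=20·0+1=1
…
a_3=1:  p_3=1·83+21=104,  q_3=1·4+1=5
…
a_5=1:  p_5=1·187+104=291,  q_5=1·9+5=14
a_6=3:  p_6=3·291+187=1060,  q_6=3·14+9=51
a_7=1:  p_7=1·1060+291=1351,  q_7=1·51+14=65
→ (1351, 65).  Check: 1351²=1825201, 432·65²=1825200, difference 1.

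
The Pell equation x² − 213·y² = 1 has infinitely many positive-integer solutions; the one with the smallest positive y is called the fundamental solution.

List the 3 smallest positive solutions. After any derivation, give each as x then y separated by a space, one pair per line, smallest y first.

194399 13320
75581942401 5178789360
29386108041429599 2013502945575960

d=213: √d = [14; 1,1,2,6,1,8,1,6,2,1,1,28] (ℓ=12, even), read p_11/q_11
step 0: (14, 1)  from 14·(1,0) + (0,1)
step 1: (15, 1)  from 1·(14,1) + (1,0)
step 2: (29, 2)  from 1·(15,1) + (14,1)
step 3: (73, 5)  from 2·(29,2) + (15,1)
step 4: (467, 32)  from 6·(73,5) + (29,2)
…
step 6: (4787, 328)  from 8·(540,37) + (467,32)
step 7: (5327, 365)  from 1·(4787,328) + (540,37)
step 8: (36749, 2518)  from 6·(5327,365) + (4787,328)
…
step 10: (115574, 7919)  from 1·(78825,5401) + (36749,2518)
step 11: (194399, 13320)  from 1·(115574,7919) + (78825,5401)
fundamental: x₁=194399, y₁=13320  (since 37790971201 − 213·177422400 = 1)
(194399+13320√213)^2 = 75581942401 + 5178789360√213
(194399+13320√213)^3 = 29386108041429599 + 2013502945575960√213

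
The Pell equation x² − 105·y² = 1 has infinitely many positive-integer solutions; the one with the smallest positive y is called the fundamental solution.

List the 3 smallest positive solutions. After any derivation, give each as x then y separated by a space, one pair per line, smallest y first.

41 4
3361 328
275561 26892

[10; 4,20] for √105; ℓ=2 ⇒ convergent index 1
i=0: a=10 ⇒ p=10, q=1
i=1: a=4 ⇒ p=41, q=4
fundamental: x₁=41, y₁=4  (since 1681 − 105·16 = 1)
n=2: (41,4)∘(41,4) = (41·41+105·4·4, 41·4+4·41) = (3361,328)
n=3: (3361,328)∘(41,4) = (41·3361+105·4·328, 41·328+4·3361) = (275561,26892)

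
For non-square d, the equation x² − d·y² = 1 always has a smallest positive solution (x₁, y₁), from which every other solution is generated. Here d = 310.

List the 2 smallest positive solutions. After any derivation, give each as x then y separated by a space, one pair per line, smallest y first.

848719 48204
1440647881921 81823301352

√310 → a₀=17, period (1,1,1,1,5,…,1,1,34); ℓ=16 even so k=15
k=0  a_k=17  p_k/q_k = 17/1
k=1  a_k=1  p_k/q_k = 18/1
…
k=3  a_k=1  p_k/q_k = 53/3
…
k=5  a_k=5  p_k/q_k = 493/28
…
k=7  a_k=1  p_k/q_k = 2060/117
k=8  a_k=2  p_k/q_k = 5687/323
k=9  a_k=1  p_k/q_k = 7747/440
k=10  a_k=3  p_k/q_k = 28928/1643
k=11  a_k=5  p_k/q_k = 152387/8655
…
k=14  a_k=1  p_k/q_k = 515017/29251
k=15  a_k=1  p_k/q_k = 848719/48204
fundamental: x₁=848719, y₁=48204  (since 720323940961 − 310·2323625616 = 1)
(x_2, y_2) = (848719·848719 + 310·48204·48204, 848719·48204 + 48204·848719) = (1440647881921, 81823301352)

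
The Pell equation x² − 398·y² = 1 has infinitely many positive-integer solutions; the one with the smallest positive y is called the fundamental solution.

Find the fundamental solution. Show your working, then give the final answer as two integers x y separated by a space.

399 20

√398 → a₀=19, period (1,18,1,38); ℓ=4 even so k=3
i=0: a=19 ⇒ p=19, q=1
i=1: a=1 ⇒ p=20, q=1
i=2: a=18 ⇒ p=379, q=19
i=3: a=1 ⇒ p=399, q=20
fundamental: x₁=399, y₁=20  (since 159201 − 398·400 = 1)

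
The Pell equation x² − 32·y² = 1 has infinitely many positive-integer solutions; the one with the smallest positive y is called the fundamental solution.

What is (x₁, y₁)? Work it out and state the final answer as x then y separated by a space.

√32 → a₀=5, period (1,1,1,10); ℓ=4 even so k=3
k=0  a_k=5  p_k/q_k = 5/1
…
k=2  a_k=1  p_k/q_k = 11/2
k=3  a_k=1  p_k/q_k = 17/3
(x₁, y₁) = (17, 3);  17² − 32·3² = 1 ✓

17 3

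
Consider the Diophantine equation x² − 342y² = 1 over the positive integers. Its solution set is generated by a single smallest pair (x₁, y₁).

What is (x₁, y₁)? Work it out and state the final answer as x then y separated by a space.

[18; 2,36] for √342; ℓ=2 ⇒ convergent index 1
a_0=18:  p_0=18·1+0=18,  q_0=18·0+1=1
a_1=2:  p_1=2·18+1=37,  q_1=2·1+0=2
(x₁, y₁) = (37, 2);  37² − 342·2² = 1 ✓

37 2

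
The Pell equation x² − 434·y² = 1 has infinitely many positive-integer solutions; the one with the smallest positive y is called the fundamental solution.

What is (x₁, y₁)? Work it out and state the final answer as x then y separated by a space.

[20; 1,4,1,40] for √434; ℓ=4 ⇒ convergent index 3
step 0: (20, 1)  from 20·(1,0) + (0,1)
step 1: (21, 1)  from 1·(20,1) + (1,0)
step 2: (104, 5)  from 4·(21,1) + (20,1)
step 3: (125, 6)  from 1·(104,5) + (21,1)
fundamental: x₁=125, y₁=6  (since 15625 − 434·36 = 1)

125 6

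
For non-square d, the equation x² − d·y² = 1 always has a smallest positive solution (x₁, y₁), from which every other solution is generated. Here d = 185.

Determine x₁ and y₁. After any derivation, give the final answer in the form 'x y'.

√185 = [13; 1,1,1,1,26, …], period ℓ=5 (odd) → k=9
i=0: a=13 ⇒ p=13, q=1
…
i=3: a=1 ⇒ p=41, q=3
…
i=5: a=26 ⇒ p=1809, q=133
…
i=8: a=1 ⇒ p=5563, q=409
i=9: a=1 ⇒ p=9249, q=680
(x₁, y₁) = (9249, 680);  9249² − 185·680² = 1 ✓

9249 680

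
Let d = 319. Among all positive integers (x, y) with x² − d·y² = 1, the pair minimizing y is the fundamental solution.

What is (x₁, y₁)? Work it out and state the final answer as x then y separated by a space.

√319 = [17; 1,6,5,1,4,…,6,1,34, …], period ℓ=14 (even) → k=13
step 0: (17, 1)  from 17·(1,0) + (0,1)
…
step 2: (125, 7)  from 6·(18,1) + (17,1)
step 3: (643, 36)  from 5·(125,7) + (18,1)
…
step 7: (15628, 875)  from 1·(11913,667) + (3715,208)
…
step 9: (250816, 14043)  from 4·(58797,3292) + (15628,875)
…
step 12: (11102899, 621643)  from 6·(1798881,100718) + (309613,17335)
step 13: (12901780, 722361)  from 1·(11102899,621643) + (1798881,100718)
fundamental: x₁=12901780, y₁=722361  (since 166455927168400 − 319·521805414321 = 1)

12901780 722361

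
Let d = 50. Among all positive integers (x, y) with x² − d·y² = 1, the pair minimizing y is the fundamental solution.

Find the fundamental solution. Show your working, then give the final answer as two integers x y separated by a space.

99 14

d=50: √d = [7; 14] (ℓ=1, odd), read p_1/q_1
i=0: a=7 ⇒ p=7, q=1
i=1: a=14 ⇒ p=99, q=14
(x₁, y₁) = (99, 14);  99² − 50·14² = 1 ✓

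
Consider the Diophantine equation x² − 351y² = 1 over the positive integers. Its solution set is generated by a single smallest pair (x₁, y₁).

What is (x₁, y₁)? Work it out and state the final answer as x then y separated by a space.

62425 3332

d=351: √d = [18; 1,2,1,3,2,2,2,3,1,2,1,36] (ℓ=12, even), read p_11/q_11
i=0: a=18 ⇒ p=18, q=1
…
i=4: a=3 ⇒ p=281, q=15
…
i=6: a=2 ⇒ p=1555, q=83
…
i=10: a=2 ⇒ p=45882, q=2449
i=11: a=1 ⇒ p=62425, q=3332
(x₁, y₁) = (62425, 3332);  62425² − 351·3332² = 1 ✓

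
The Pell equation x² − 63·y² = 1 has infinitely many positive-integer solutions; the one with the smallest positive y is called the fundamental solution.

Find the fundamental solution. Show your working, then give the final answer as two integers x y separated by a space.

d=63: √d = [7; 1,14] (ℓ=2, even), read p_1/q_1
k=0  a_k=7  p_k/q_k = 7/1
k=1  a_k=1  p_k/q_k = 8/1
fundamental: x₁=8, y₁=1  (since 64 − 63·1 = 1)

8 1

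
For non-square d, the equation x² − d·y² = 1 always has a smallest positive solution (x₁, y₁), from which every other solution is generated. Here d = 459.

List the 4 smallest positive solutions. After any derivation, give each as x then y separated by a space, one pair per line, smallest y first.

[21; 2,2,1,4,21,4,1,2,2,42] for √459; ℓ=10 ⇒ convergent index 9
i=0: a=21 ⇒ p=21, q=1
…
i=5: a=21 ⇒ p=14997, q=700
…
i=8: a=2 ⇒ p=212079, q=9899
i=9: a=2 ⇒ p=499850, q=23331
fundamental: x₁=499850, y₁=23331  (since 249850022500 − 459·544335561 = 1)
(499850+23331√459)^2 = 499700044999 + 23324000700√459
(499850+23331√459)^3 = 499550134985000450 + 23317003499766669√459
(499850+23331√459)^4 = 499400269944005249820001 + 23310008398693414998600√459

499850 23331
499700044999 23324000700
499550134985000450 23317003499766669
499400269944005249820001 23310008398693414998600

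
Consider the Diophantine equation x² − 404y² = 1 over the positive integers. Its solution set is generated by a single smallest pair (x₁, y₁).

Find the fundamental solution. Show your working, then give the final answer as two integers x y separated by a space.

201 10

[20; 10,40] for √404; ℓ=2 ⇒ convergent index 1
i=0: a=20 ⇒ p=20, q=1
i=1: a=10 ⇒ p=201, q=10
→ (201, 10).  Check: 201²=40401, 404·10²=40400, difference 1.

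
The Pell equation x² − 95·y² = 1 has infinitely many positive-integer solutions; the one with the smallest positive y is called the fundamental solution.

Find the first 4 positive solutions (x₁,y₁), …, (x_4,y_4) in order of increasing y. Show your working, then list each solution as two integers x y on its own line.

√95 = [9; 1,2,1,18, …], period ℓ=4 (even) → k=3
k=0  a_k=9  p_k/q_k = 9/1
…
k=2  a_k=2  p_k/q_k = 29/3
k=3  a_k=1  p_k/q_k = 39/4
→ (39, 4).  Check: 39²=1521, 95·4²=1520, difference 1.
(x_2, y_2) = (39·39 + 95·4·4, 39·4 + 4·39) = (3041, 312)
(x_3, y_3) = (39·3041 + 95·4·312, 39·312 + 4·3041) = (237159, 24332)
(x_4, y_4) = (39·237159 + 95·4·24332, 39·24332 + 4·237159) = (18495361, 1897584)

39 4
3041 312
237159 24332
18495361 1897584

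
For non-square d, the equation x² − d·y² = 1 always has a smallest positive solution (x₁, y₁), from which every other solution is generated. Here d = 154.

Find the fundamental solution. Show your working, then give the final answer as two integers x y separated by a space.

21295 1716

√154 → a₀=12, period (2,2,3,1,2,1,3,2,2,24); ℓ=10 even so k=9
i=0: a=12 ⇒ p=12, q=1
i=1: a=2 ⇒ p=25, q=2
i=2: a=2 ⇒ p=62, q=5
…
i=5: a=2 ⇒ p=757, q=61
i=6: a=1 ⇒ p=1030, q=83
…
i=8: a=2 ⇒ p=8724, q=703
i=9: a=2 ⇒ p=21295, q=1716
(x₁, y₁) = (21295, 1716);  21295² − 154·1716² = 1 ✓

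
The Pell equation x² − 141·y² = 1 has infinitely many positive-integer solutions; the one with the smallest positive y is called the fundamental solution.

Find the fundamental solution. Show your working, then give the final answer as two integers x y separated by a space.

d=141: √d = [11; 1,6,1,22] (ℓ=4, even), read p_3/q_3
a_0=11:  p_0=11·1+0=11,  q_0=11·0+1=1
a_1=1:  p_1=1·11+1=12,  q_1=1·1+0=1
a_2=6:  p_2=6·12+11=83,  q_2=6·1+1=7
a_3=1:  p_3=1·83+12=95,  q_3=1·7+1=8
fundamental: x₁=95, y₁=8  (since 9025 − 141·64 = 1)

95 8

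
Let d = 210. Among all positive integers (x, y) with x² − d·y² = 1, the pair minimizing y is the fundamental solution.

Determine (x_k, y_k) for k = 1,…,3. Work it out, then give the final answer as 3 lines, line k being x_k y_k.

29 2
1681 116
97469 6726

√210 → a₀=14, period (2,28); ℓ=2 even so k=1
a_0=14:  p_0=14·1+0=14,  q_0=14·0+1=1
a_1=2:  p_1=2·14+1=29,  q_1=2·1+0=2
(x₁, y₁) = (29, 2);  29² − 210·2² = 1 ✓
(29+2√210)^2 = 1681 + 116√210
(29+2√210)^3 = 97469 + 6726√210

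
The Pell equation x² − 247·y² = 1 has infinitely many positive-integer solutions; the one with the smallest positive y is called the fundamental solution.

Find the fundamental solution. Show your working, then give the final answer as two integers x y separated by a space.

85292 5427

√247 = [15; 1,2,1,1,9,1,9,1,1,2,1,30, …], period ℓ=12 (even) → k=11
step 0: (15, 1)  from 15·(1,0) + (0,1)
step 1: (16, 1)  from 1·(15,1) + (1,0)
step 2: (47, 3)  from 2·(16,1) + (15,1)
step 3: (63, 4)  from 1·(47,3) + (16,1)
step 4: (110, 7)  from 1·(63,4) + (47,3)
step 5: (1053, 67)  from 9·(110,7) + (63,4)
…
step 7: (11520, 733)  from 9·(1163,74) + (1053,67)
…
step 10: (61089, 3887)  from 2·(24203,1540) + (12683,807)
step 11: (85292, 5427)  from 1·(61089,3887) + (24203,1540)
→ (85292, 5427).  Check: 85292²=7274725264, 247·5427²=7274725263, difference 1.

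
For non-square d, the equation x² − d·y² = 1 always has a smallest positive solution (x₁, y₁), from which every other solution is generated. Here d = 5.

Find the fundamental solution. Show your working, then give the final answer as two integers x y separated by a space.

9 4

√5 = [2; 4, …], period ℓ=1 (odd) → k=1
k=0  a_k=2  p_k/q_k = 2/1
k=1  a_k=4  p_k/q_k = 9/4
→ (9, 4).  Check: 9²=81, 5·4²=80, difference 1.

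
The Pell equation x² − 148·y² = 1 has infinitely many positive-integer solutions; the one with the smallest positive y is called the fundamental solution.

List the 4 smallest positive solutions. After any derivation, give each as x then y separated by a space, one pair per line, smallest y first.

√148 → a₀=12, period (6,24); ℓ=2 even so k=1
i=0: a=12 ⇒ p=12, q=1
i=1: a=6 ⇒ p=73, q=6
→ (73, 6).  Check: 73²=5329, 148·6²=5328, difference 1.
k=2:  x_2 = 73·73+148·6·6 = 10657,  y_2 = 73·6+6·73 = 876
k=3:  x_3 = 73·10657+148·6·876 = 1555849,  y_3 = 73·876+6·10657 = 127890
k=4:  x_4 = 73·1555849+148·6·127890 = 227143297,  y_4 = 73·127890+6·1555849 = 18671064

73 6
10657 876
1555849 127890
227143297 18671064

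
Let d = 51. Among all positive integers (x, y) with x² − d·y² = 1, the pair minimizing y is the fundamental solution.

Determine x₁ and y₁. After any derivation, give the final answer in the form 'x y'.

50 7

d=51: √d = [7; 7,14] (ℓ=2, even), read p_1/q_1
a_0=7:  p_0=7·1+0=7,  q_0=7·0+1=1
a_1=7:  p_1=7·7+1=50,  q_1=7·1+0=7
(x₁, y₁) = (50, 7);  50² − 51·7² = 1 ✓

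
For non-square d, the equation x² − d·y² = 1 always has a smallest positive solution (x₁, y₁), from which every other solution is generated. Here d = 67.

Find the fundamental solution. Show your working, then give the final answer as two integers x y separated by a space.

48842 5967

√67 = [8; 5,2,1,1,7,1,1,2,5,16, …], period ℓ=10 (even) → k=9
a_0=8:  p_0=8·1+0=8,  q_0=8·0+1=1
…
a_3=1:  p_3=1·90+41=131,  q_3=1·11+5=16
a_4=1:  p_4=1·131+90=221,  q_4=1·16+11=27
a_5=7:  p_5=7·221+131=1678,  q_5=7·27+16=205
a_6=1:  p_6=1·1678+221=1899,  q_6=1·205+27=232
a_7=1:  p_7=1·1899+1678=3577,  q_7=1·232+205=437
a_8=2:  p_8=2·3577+1899=9053,  q_8=2·437+232=1106
a_9=5:  p_9=5·9053+3577=48842,  q_9=5·1106+437=5967
(x₁, y₁) = (48842, 5967);  48842² − 67·5967² = 1 ✓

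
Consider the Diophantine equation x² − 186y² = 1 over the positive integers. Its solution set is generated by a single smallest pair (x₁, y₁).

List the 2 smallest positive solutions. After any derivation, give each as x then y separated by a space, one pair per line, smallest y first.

d=186: √d = [13; 1,1,1,3,4,3,1,1,1,26] (ℓ=10, even), read p_9/q_9
i=0: a=13 ⇒ p=13, q=1
i=1: a=1 ⇒ p=14, q=1
i=2: a=1 ⇒ p=27, q=2
…
i=6: a=3 ⇒ p=2073, q=152
…
i=8: a=1 ⇒ p=4787, q=351
i=9: a=1 ⇒ p=7501, q=550
→ (7501, 550).  Check: 7501²=56265001, 186·550²=56265000, difference 1.
(7501+550√186)^2 = 112530001 + 8251100√186

7501 550
112530001 8251100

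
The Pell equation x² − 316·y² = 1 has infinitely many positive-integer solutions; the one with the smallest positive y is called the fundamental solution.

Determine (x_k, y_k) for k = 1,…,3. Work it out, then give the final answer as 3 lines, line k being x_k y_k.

[17; 1,3,2,8,2,3,1,34] for √316; ℓ=8 ⇒ convergent index 7
i=0: a=17 ⇒ p=17, q=1
i=1: a=1 ⇒ p=18, q=1
…
i=3: a=2 ⇒ p=160, q=9
…
i=6: a=3 ⇒ p=9937, q=559
i=7: a=1 ⇒ p=12799, q=720
→ (12799, 720).  Check: 12799²=163814401, 316·720²=163814400, difference 1.
(x_2, y_2) = (12799·12799 + 316·720·720, 12799·720 + 720·12799) = (327628801, 18430560)
(x_3, y_3) = (12799·327628801 + 316·720·18430560, 12799·18430560 + 720·327628801) = (8386642035199, 471785474160)

12799 720
327628801 18430560
8386642035199 471785474160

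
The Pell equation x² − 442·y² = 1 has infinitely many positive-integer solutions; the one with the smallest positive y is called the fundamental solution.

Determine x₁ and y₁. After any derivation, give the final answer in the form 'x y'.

883 42

√442 → a₀=21, period (42); ℓ=1 odd so k=1
i=0: a=21 ⇒ p=21, q=1
i=1: a=42 ⇒ p=883, q=42
→ (883, 42).  Check: 883²=779689, 442·42²=779688, difference 1.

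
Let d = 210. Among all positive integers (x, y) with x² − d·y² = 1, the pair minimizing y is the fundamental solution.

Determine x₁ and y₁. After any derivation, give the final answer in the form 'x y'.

[14; 2,28] for √210; ℓ=2 ⇒ convergent index 1
k=0  a_k=14  p_k/q_k = 14/1
k=1  a_k=2  p_k/q_k = 29/2
→ (29, 2).  Check: 29²=841, 210·2²=840, difference 1.

29 2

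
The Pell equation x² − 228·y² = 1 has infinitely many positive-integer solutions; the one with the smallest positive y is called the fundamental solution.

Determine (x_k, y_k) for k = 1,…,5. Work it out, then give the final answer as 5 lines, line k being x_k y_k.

151 10
45601 3020
13771351 912030
4158902401 275430040
1255974753751 83178960050

√228 → a₀=15, period (10,30); ℓ=2 even so k=1
a_0=15:  p_0=15·1+0=15,  q_0=15·0+1=1
a_1=10:  p_1=10·15+1=151,  q_1=10·1+0=10
(x₁, y₁) = (151, 10);  151² − 228·10² = 1 ✓
n=2: (151,10)∘(151,10) = (151·151+228·10·10, 151·10+10·151) = (45601,3020)
n=3: (45601,3020)∘(151,10) = (151·45601+228·10·3020, 151·3020+10·45601) = (13771351,912030)
n=4: (13771351,912030)∘(151,10) = (151·13771351+228·10·912030, 151·912030+10·13771351) = (4158902401,275430040)
n=5: (4158902401,275430040)∘(151,10) = (151·4158902401+228·10·275430040, 151·275430040+10·4158902401) = (1255974753751,83178960050)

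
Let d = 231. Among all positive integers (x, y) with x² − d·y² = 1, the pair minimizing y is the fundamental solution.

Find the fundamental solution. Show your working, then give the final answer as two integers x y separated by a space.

[15; 5,30] for √231; ℓ=2 ⇒ convergent index 1
a_0=15:  p_0=15·1+0=15,  q_0=15·0+1=1
a_1=5:  p_1=5·15+1=76,  q_1=5·1+0=5
→ (76, 5).  Check: 76²=5776, 231·5²=5775, difference 1.

76 5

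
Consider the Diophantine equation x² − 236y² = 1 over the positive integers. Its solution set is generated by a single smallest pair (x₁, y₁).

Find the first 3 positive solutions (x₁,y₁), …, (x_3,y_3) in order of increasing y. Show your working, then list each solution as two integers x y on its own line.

√236 = [15; 2,1,3,5,1,6,1,5,3,1,2,30, …], period ℓ=12 (even) → k=11
i=0: a=15 ⇒ p=15, q=1
i=1: a=2 ⇒ p=31, q=2
…
i=3: a=3 ⇒ p=169, q=11
i=4: a=5 ⇒ p=891, q=58
i=5: a=1 ⇒ p=1060, q=69
i=6: a=6 ⇒ p=7251, q=472
i=7: a=1 ⇒ p=8311, q=541
i=8: a=5 ⇒ p=48806, q=3177
i=9: a=3 ⇒ p=154729, q=10072
i=10: a=1 ⇒ p=203535, q=13249
i=11: a=2 ⇒ p=561799, q=36570
fundamental: x₁=561799, y₁=36570  (since 315618116401 − 236·1337364900 = 1)
n=2: (561799,36570)∘(561799,36570) = (561799·561799+236·36570·36570, 561799·36570+36570·561799) = (631236232801,41089978860)
n=3: (631236232801,41089978860)∘(561799,36570) = (561799·631236232801+236·36570·41089978860, 561799·41089978860+36570·631236232801) = (709255768702176199,46168618067101710)

561799 36570
631236232801 41089978860
709255768702176199 46168618067101710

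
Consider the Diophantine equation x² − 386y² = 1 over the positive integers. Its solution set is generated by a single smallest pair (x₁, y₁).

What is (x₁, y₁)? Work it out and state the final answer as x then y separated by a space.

√386 = [19; 1,1,1,4,1,18,1,4,1,1,1,38, …], period ℓ=12 (even) → k=11
k=0  a_k=19  p_k/q_k = 19/1
…
k=2  a_k=1  p_k/q_k = 39/2
k=3  a_k=1  p_k/q_k = 59/3
k=4  a_k=4  p_k/q_k = 275/14
k=5  a_k=1  p_k/q_k = 334/17
k=6  a_k=18  p_k/q_k = 6287/320
k=7  a_k=1  p_k/q_k = 6621/337
k=8  a_k=4  p_k/q_k = 32771/1668
k=9  a_k=1  p_k/q_k = 39392/2005
k=10  a_k=1  p_k/q_k = 72163/3673
k=11  a_k=1  p_k/q_k = 111555/5678
(x₁, y₁) = (111555, 5678);  111555² − 386·5678² = 1 ✓

111555 5678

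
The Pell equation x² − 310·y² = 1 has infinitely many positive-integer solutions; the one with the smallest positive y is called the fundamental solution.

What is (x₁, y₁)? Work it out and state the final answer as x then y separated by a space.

848719 48204

d=310: √d = [17; 1,1,1,1,5,…,1,1,34] (ℓ=16, even), read p_15/q_15
i=0: a=17 ⇒ p=17, q=1
…
i=6: a=3 ⇒ p=1567, q=89
…
i=8: a=2 ⇒ p=5687, q=323
i=9: a=1 ⇒ p=7747, q=440
i=10: a=3 ⇒ p=28928, q=1643
…
i=13: a=1 ⇒ p=333702, q=18953
i=14: a=1 ⇒ p=515017, q=29251
i=15: a=1 ⇒ p=848719, q=48204
fundamental: x₁=848719, y₁=48204  (since 720323940961 − 310·2323625616 = 1)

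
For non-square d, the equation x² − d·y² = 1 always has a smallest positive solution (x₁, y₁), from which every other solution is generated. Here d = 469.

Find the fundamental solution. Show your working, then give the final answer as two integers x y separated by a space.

√469 = [21; 1,1,1,10,6,10,1,1,1,42, …], period ℓ=10 (even) → k=9
k=0  a_k=21  p_k/q_k = 21/1
k=1  a_k=1  p_k/q_k = 22/1
…
k=5  a_k=6  p_k/q_k = 4223/195
k=6  a_k=10  p_k/q_k = 42923/1982
…
k=8  a_k=1  p_k/q_k = 90069/4159
k=9  a_k=1  p_k/q_k = 137215/6336
fundamental: x₁=137215, y₁=6336  (since 18827956225 − 469·40144896 = 1)

137215 6336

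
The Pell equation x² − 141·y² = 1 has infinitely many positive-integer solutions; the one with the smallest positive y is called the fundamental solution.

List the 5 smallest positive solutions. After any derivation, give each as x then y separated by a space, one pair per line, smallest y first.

√141 = [11; 1,6,1,22, …], period ℓ=4 (even) → k=3
i=0: a=11 ⇒ p=11, q=1
i=1: a=1 ⇒ p=12, q=1
i=2: a=6 ⇒ p=83, q=7
i=3: a=1 ⇒ p=95, q=8
(x₁, y₁) = (95, 8);  95² − 141·8² = 1 ✓
n=2: (95,8)∘(95,8) = (95·95+141·8·8, 95·8+8·95) = (18049,1520)
n=3: (18049,1520)∘(95,8) = (95·18049+141·8·1520, 95·1520+8·18049) = (3429215,288792)
n=4: (3429215,288792)∘(95,8) = (95·3429215+141·8·288792, 95·288792+8·3429215) = (651532801,54868960)
n=5: (651532801,54868960)∘(95,8) = (95·651532801+141·8·54868960, 95·54868960+8·651532801) = (123787802975,10424813608)

95 8
18049 1520
3429215 288792
651532801 54868960
123787802975 10424813608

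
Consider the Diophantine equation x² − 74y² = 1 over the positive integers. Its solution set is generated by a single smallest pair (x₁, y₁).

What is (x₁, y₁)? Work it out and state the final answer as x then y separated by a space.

3699 430

d=74: √d = [8; 1,1,1,1,16] (ℓ=5, odd), read p_9/q_9
a_0=8:  p_0=8·1+0=8,  q_0=8·0+1=1
…
a_3=1:  p_3=1·17+9=26,  q_3=1·2+1=3
…
a_6=1:  p_6=1·714+43=757,  q_6=1·83+5=88
a_7=1:  p_7=1·757+714=1471,  q_7=1·88+83=171
a_8=1:  p_8=1·1471+757=2228,  q_8=1·171+88=259
a_9=1:  p_9=1·2228+1471=3699,  q_9=1·259+171=430
→ (3699, 430).  Check: 3699²=13682601, 74·430²=13682600, difference 1.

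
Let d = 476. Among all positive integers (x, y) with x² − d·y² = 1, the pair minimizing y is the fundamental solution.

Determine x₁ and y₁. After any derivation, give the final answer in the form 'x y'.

28799 1320

√476 → a₀=21, period (1,4,2,10,2,4,1,42); ℓ=8 even so k=7
step 0: (21, 1)  from 21·(1,0) + (0,1)
…
step 2: (109, 5)  from 4·(22,1) + (21,1)
step 3: (240, 11)  from 2·(109,5) + (22,1)
step 4: (2509, 115)  from 10·(240,11) + (109,5)
step 5: (5258, 241)  from 2·(2509,115) + (240,11)
step 6: (23541, 1079)  from 4·(5258,241) + (2509,115)
step 7: (28799, 1320)  from 1·(23541,1079) + (5258,241)
→ (28799, 1320).  Check: 28799²=829382401, 476·1320²=829382400, difference 1.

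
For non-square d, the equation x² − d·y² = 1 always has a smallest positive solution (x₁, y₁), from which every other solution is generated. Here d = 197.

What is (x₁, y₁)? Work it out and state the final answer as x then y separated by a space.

393 28

√197 = [14; 28, …], period ℓ=1 (odd) → k=1
i=0: a=14 ⇒ p=14, q=1
i=1: a=28 ⇒ p=393, q=28
(x₁, y₁) = (393, 28);  393² − 197·28² = 1 ✓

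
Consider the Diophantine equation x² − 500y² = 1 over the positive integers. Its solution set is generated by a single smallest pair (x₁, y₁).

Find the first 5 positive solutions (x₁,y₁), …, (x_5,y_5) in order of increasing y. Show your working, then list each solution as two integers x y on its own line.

930249 41602
1730726404001 77400437796
3220013013190122249 144003359718540806
5990827771012465337616001 267917962749548332043592
11145923086309929722690704506249 498460833859465169310720288010

d=500: √d = [22; 2,1,3,2,1,…,1,2,44] (ℓ=14, even), read p_13/q_13
i=0: a=22 ⇒ p=22, q=1
…
i=2: a=1 ⇒ p=67, q=3
i=3: a=3 ⇒ p=246, q=11
i=4: a=2 ⇒ p=559, q=25
…
i=6: a=1 ⇒ p=1364, q=61
…
i=8: a=1 ⇒ p=15809, q=707
i=9: a=1 ⇒ p=30254, q=1353
i=10: a=2 ⇒ p=76317, q=3413
i=11: a=3 ⇒ p=259205, q=11592
i=12: a=1 ⇒ p=335522, q=15005
i=13: a=2 ⇒ p=930249, q=41602
fundamental: x₁=930249, y₁=41602  (since 865363202001 − 500·1730726404 = 1)
n=2: (930249,41602)∘(930249,41602) = (930249·930249+500·41602·41602, 930249·41602+41602·930249) = (1730726404001,77400437796)
n=3: (1730726404001,77400437796)∘(930249,41602) = (930249·1730726404001+500·41602·77400437796, 930249·77400437796+41602·1730726404001) = (3220013013190122249,144003359718540806)
n=4: (3220013013190122249,144003359718540806)∘(930249,41602) = (930249·3220013013190122249+500·41602·144003359718540806, 930249·144003359718540806+41602·3220013013190122249) = (5990827771012465337616001,267917962749548332043592)
n=5: (5990827771012465337616001,267917962749548332043592)∘(930249,41602) = (930249·5990827771012465337616001+500·41602·267917962749548332043592, 930249·267917962749548332043592+41602·5990827771012465337616001) = (11145923086309929722690704506249,498460833859465169310720288010)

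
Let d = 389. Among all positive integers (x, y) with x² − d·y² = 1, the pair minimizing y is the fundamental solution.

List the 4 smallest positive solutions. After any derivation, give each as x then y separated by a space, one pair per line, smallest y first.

3287049 166660
21609382256801 1095639172680
142062196675667653449 7202839293837075980
933930803041091759821507201 47352171395934637886793360

√389 = [19; 1,2,1,1,1,1,2,1,38, …], period ℓ=9 (odd) → k=17
step 0: (19, 1)  from 19·(1,0) + (0,1)
step 1: (20, 1)  from 1·(19,1) + (1,0)
…
step 5: (217, 11)  from 1·(138,7) + (79,4)
…
step 11: (151493, 7681)  from 2·(50925,2582) + (49643,2517)
…
step 14: (556329, 28207)  from 1·(353911,17944) + (202418,10263)
step 15: (910240, 46151)  from 1·(556329,28207) + (353911,17944)
step 16: (2376809, 120509)  from 2·(910240,46151) + (556329,28207)
step 17: (3287049, 166660)  from 1·(2376809,120509) + (910240,46151)
→ (3287049, 166660).  Check: 3287049²=10804691128401, 389·166660²=10804691128400, difference 1.
(x_2, y_2) = (3287049·3287049 + 389·166660·166660, 3287049·166660 + 166660·3287049) = (21609382256801, 1095639172680)
(x_3, y_3) = (3287049·21609382256801 + 389·166660·1095639172680, 3287049·1095639172680 + 166660·21609382256801) = (142062196675667653449, 7202839293837075980)
(x_4, y_4) = (3287049·142062196675667653449 + 389·166660·7202839293837075980, 3287049·7202839293837075980 + 166660·142062196675667653449) = (933930803041091759821507201, 47352171395934637886793360)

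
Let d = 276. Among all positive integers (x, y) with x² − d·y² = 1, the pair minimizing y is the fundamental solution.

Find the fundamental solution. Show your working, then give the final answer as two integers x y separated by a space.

7775 468

√276 = [16; 1,1,1,1,2,2,2,1,1,1,1,32, …], period ℓ=12 (even) → k=11
i=0: a=16 ⇒ p=16, q=1
i=1: a=1 ⇒ p=17, q=1
…
i=10: a=1 ⇒ p=4768, q=287
i=11: a=1 ⇒ p=7775, q=468
→ (7775, 468).  Check: 7775²=60450625, 276·468²=60450624, difference 1.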